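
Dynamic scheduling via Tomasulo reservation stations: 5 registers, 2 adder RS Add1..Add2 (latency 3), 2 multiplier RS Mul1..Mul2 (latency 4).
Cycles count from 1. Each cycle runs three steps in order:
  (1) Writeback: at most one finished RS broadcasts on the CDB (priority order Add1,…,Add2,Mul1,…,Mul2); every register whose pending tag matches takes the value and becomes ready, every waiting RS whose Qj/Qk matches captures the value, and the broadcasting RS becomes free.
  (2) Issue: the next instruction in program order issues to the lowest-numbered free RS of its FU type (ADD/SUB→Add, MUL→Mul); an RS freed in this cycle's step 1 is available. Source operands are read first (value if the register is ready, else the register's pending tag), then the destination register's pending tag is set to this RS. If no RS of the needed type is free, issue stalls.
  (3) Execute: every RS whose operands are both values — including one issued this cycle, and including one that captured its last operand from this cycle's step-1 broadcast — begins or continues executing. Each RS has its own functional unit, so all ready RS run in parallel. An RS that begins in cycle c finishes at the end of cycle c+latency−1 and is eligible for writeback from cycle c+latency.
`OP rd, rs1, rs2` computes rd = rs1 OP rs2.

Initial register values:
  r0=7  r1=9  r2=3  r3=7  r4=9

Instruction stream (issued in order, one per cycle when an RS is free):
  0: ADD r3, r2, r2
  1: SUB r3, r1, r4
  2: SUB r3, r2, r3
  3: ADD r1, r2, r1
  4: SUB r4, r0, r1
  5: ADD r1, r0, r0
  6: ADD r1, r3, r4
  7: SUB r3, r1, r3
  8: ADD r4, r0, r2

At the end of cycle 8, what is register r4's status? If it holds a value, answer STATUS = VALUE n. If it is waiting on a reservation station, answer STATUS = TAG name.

STATUS = TAG Add1

c1: issue ADD r3<-Add1 | r0:7,r1:9,r2:3,r3:Add1,r4:9
c2: issue SUB r3<-Add2 | r0:7,r1:9,r2:3,r3:Add2,r4:9
c3: stall | r0:7,r1:9,r2:3,r3:Add2,r4:9
c4: CDB Add1=6; issue SUB r3<-Add1 | r0:7,r1:9,r2:3,r3:Add1,r4:9
c5: CDB Add2=0; issue ADD r1<-Add2 | r0:7,r1:Add2,r2:3,r3:Add1,r4:9
c6: stall | r0:7,r1:Add2,r2:3,r3:Add1,r4:9
c7: stall | r0:7,r1:Add2,r2:3,r3:Add1,r4:9
c8: CDB Add1=3; issue SUB r4<-Add1 | r0:7,r1:Add2,r2:3,r3:3,r4:Add1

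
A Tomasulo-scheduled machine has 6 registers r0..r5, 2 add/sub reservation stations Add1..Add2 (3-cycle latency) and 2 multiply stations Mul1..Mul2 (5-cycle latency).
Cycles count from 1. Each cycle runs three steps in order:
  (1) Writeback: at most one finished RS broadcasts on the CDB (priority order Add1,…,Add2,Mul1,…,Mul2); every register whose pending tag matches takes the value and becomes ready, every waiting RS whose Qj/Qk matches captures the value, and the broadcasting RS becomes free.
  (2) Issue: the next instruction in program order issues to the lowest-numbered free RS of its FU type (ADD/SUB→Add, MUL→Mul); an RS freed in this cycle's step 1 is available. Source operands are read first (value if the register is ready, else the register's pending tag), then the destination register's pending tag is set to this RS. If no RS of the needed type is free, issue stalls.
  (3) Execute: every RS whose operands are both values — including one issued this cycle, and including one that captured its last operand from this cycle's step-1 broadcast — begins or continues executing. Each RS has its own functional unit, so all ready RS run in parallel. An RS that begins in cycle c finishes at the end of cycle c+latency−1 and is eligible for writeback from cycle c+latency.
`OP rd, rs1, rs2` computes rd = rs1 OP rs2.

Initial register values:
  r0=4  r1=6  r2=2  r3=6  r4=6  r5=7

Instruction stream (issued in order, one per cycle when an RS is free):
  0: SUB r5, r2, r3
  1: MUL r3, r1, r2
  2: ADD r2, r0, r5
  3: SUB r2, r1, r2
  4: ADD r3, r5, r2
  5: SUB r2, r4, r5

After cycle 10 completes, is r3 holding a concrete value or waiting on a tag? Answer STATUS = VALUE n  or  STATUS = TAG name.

cycle 1: issue SUB r5<-Add1 // r0:4,r1:6,r2:2,r3:6,r4:6,r5:Add1
cycle 2: issue MUL r3<-Mul1 // r0:4,r1:6,r2:2,r3:Mul1,r4:6,r5:Add1
cycle 3: issue ADD r2<-Add2 // r0:4,r1:6,r2:Add2,r3:Mul1,r4:6,r5:Add1
cycle 4: CDB Add1=-4; issue SUB r2<-Add1 // r0:4,r1:6,r2:Add1,r3:Mul1,r4:6,r5:-4
cycle 5: stall // r0:4,r1:6,r2:Add1,r3:Mul1,r4:6,r5:-4
cycle 6: stall // r0:4,r1:6,r2:Add1,r3:Mul1,r4:6,r5:-4
cycle 7: CDB Add2=0; issue ADD r3<-Add2 // r0:4,r1:6,r2:Add1,r3:Add2,r4:6,r5:-4
cycle 8: CDB Mul1=12; stall // r0:4,r1:6,r2:Add1,r3:Add2,r4:6,r5:-4
cycle 9: stall // r0:4,r1:6,r2:Add1,r3:Add2,r4:6,r5:-4
cycle 10: CDB Add1=6; issue SUB r2<-Add1 // r0:4,r1:6,r2:Add1,r3:Add2,r4:6,r5:-4

STATUS = TAG Add2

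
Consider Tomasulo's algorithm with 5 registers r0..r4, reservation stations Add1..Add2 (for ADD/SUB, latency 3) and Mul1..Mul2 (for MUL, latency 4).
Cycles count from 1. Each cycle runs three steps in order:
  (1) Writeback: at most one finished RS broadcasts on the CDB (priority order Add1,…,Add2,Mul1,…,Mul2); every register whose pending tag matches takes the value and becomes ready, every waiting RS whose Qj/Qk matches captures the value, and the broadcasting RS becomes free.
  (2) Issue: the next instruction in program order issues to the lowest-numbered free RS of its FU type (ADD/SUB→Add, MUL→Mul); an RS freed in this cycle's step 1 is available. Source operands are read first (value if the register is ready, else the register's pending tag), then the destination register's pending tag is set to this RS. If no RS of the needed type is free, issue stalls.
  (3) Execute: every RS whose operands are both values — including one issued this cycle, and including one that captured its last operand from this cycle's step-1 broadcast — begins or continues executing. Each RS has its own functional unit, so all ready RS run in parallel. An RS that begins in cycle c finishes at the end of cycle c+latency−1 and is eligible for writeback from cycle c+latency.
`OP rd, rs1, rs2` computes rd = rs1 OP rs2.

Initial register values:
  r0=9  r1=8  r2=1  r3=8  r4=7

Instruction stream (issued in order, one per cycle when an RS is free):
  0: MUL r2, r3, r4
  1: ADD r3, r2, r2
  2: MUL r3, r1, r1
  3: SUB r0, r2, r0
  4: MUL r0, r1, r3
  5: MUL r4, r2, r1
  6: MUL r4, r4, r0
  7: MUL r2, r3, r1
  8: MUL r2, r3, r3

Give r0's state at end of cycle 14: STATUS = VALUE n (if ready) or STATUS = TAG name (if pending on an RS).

STATUS = VALUE 512

cycle 1: issue MUL r2<-Mul1 // r0:9,r1:8,r2:Mul1,r3:8,r4:7
cycle 2: issue ADD r3<-Add1 // r0:9,r1:8,r2:Mul1,r3:Add1,r4:7
cycle 3: issue MUL r3<-Mul2 // r0:9,r1:8,r2:Mul1,r3:Mul2,r4:7
cycle 4: issue SUB r0<-Add2 // r0:Add2,r1:8,r2:Mul1,r3:Mul2,r4:7
cycle 5: CDB Mul1=56; issue MUL r0<-Mul1 // r0:Mul1,r1:8,r2:56,r3:Mul2,r4:7
cycle 6: stall // r0:Mul1,r1:8,r2:56,r3:Mul2,r4:7
cycle 7: CDB Mul2=64; issue MUL r4<-Mul2 // r0:Mul1,r1:8,r2:56,r3:64,r4:Mul2
cycle 8: CDB Add1=112; stall // r0:Mul1,r1:8,r2:56,r3:64,r4:Mul2
cycle 9: CDB Add2=47; stall // r0:Mul1,r1:8,r2:56,r3:64,r4:Mul2
cycle 10: stall // r0:Mul1,r1:8,r2:56,r3:64,r4:Mul2
cycle 11: CDB Mul1=512; issue MUL r4<-Mul1 // r0:512,r1:8,r2:56,r3:64,r4:Mul1
cycle 12: CDB Mul2=448; issue MUL r2<-Mul2 // r0:512,r1:8,r2:Mul2,r3:64,r4:Mul1
cycle 13: stall // r0:512,r1:8,r2:Mul2,r3:64,r4:Mul1
cycle 14: stall // r0:512,r1:8,r2:Mul2,r3:64,r4:Mul1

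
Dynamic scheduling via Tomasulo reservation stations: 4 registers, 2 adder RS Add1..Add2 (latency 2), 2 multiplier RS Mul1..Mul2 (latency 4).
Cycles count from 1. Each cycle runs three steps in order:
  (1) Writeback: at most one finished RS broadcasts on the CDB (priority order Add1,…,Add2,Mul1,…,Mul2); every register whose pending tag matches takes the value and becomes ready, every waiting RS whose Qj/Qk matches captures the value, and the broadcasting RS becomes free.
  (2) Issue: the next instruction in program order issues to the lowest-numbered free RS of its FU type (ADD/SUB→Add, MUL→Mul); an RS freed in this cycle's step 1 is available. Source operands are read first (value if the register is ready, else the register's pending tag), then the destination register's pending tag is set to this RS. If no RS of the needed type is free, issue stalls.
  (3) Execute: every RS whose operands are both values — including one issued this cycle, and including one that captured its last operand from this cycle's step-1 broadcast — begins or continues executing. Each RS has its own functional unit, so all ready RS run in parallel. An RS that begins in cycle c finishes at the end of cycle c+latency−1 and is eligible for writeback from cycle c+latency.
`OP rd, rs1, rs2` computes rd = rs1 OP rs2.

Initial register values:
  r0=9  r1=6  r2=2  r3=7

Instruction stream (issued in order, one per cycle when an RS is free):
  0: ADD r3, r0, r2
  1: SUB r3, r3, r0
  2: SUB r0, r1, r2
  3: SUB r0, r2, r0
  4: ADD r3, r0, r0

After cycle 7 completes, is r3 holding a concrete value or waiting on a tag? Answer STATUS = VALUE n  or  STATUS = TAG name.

STATUS = TAG Add2

  c1: issue ADD r3<-Add1  regs: r0:9,r1:6,r2:2,r3:Add1
  c2: issue SUB r3<-Add2  regs: r0:9,r1:6,r2:2,r3:Add2
  c3: CDB Add1=11; issue SUB r0<-Add1  regs: r0:Add1,r1:6,r2:2,r3:Add2
  c4: stall  regs: r0:Add1,r1:6,r2:2,r3:Add2
  c5: CDB Add1=4; issue SUB r0<-Add1  regs: r0:Add1,r1:6,r2:2,r3:Add2
  c6: CDB Add2=2; issue ADD r3<-Add2  regs: r0:Add1,r1:6,r2:2,r3:Add2
  c7: CDB Add1=-2  regs: r0:-2,r1:6,r2:2,r3:Add2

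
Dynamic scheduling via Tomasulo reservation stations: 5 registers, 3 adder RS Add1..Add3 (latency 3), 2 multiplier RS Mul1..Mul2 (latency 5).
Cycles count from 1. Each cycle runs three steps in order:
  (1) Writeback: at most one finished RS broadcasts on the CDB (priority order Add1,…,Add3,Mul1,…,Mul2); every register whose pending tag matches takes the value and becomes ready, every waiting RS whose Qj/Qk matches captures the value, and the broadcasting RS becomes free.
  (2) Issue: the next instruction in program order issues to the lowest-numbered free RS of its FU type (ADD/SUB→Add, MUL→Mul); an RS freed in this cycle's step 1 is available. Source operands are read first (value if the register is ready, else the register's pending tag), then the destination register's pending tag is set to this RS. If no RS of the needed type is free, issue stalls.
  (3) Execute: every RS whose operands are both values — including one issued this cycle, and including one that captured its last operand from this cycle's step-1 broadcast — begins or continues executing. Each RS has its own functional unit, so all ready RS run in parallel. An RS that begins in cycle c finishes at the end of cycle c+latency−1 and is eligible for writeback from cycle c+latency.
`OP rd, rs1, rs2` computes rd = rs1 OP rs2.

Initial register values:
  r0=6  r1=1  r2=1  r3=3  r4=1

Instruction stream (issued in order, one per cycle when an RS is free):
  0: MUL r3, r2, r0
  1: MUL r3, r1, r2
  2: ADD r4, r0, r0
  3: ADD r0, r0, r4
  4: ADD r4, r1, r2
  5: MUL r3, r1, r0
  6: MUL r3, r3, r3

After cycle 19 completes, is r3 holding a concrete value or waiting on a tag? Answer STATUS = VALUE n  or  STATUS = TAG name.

  c1: issue MUL r3<-Mul1  regs: r0:6,r1:1,r2:1,r3:Mul1,r4:1
  c2: issue MUL r3<-Mul2  regs: r0:6,r1:1,r2:1,r3:Mul2,r4:1
  c3: issue ADD r4<-Add1  regs: r0:6,r1:1,r2:1,r3:Mul2,r4:Add1
  c4: issue ADD r0<-Add2  regs: r0:Add2,r1:1,r2:1,r3:Mul2,r4:Add1
  c5: issue ADD r4<-Add3  regs: r0:Add2,r1:1,r2:1,r3:Mul2,r4:Add3
  c6: CDB Add1=12; stall  regs: r0:Add2,r1:1,r2:1,r3:Mul2,r4:Add3
  c7: CDB Mul1=6; issue MUL r3<-Mul1  regs: r0:Add2,r1:1,r2:1,r3:Mul1,r4:Add3
  c8: CDB Add3=2; stall  regs: r0:Add2,r1:1,r2:1,r3:Mul1,r4:2
  c9: CDB Add2=18; stall  regs: r0:18,r1:1,r2:1,r3:Mul1,r4:2
  c10: CDB Mul2=1; issue MUL r3<-Mul2  regs: r0:18,r1:1,r2:1,r3:Mul2,r4:2
  c11: -  regs: r0:18,r1:1,r2:1,r3:Mul2,r4:2
  c12: -  regs: r0:18,r1:1,r2:1,r3:Mul2,r4:2
  c13: -  regs: r0:18,r1:1,r2:1,r3:Mul2,r4:2
  c14: CDB Mul1=18  regs: r0:18,r1:1,r2:1,r3:Mul2,r4:2
  c15: -  regs: r0:18,r1:1,r2:1,r3:Mul2,r4:2
  c16: -  regs: r0:18,r1:1,r2:1,r3:Mul2,r4:2
  c17: -  regs: r0:18,r1:1,r2:1,r3:Mul2,r4:2
  c18: -  regs: r0:18,r1:1,r2:1,r3:Mul2,r4:2
  c19: CDB Mul2=324  regs: r0:18,r1:1,r2:1,r3:324,r4:2

STATUS = VALUE 324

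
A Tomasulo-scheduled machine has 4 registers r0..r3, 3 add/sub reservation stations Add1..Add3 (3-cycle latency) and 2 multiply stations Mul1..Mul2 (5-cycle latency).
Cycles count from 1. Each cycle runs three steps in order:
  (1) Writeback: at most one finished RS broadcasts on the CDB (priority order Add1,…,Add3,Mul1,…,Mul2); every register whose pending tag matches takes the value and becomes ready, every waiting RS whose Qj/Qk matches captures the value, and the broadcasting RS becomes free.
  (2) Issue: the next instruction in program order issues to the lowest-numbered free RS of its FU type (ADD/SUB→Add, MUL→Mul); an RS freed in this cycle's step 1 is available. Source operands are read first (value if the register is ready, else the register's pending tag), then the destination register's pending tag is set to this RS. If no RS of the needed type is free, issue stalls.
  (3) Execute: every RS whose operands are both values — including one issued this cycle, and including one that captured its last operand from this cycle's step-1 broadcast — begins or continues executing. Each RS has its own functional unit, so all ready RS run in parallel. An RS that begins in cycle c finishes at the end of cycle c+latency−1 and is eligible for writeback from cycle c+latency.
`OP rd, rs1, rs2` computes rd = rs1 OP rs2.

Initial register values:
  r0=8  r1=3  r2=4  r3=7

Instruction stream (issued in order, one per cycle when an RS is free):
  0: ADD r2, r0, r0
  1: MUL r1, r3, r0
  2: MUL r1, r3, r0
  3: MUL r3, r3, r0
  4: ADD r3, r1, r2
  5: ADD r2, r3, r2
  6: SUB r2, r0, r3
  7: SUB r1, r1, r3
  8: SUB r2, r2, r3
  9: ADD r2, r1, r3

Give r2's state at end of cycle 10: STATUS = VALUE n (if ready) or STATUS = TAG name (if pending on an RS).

c1: issue ADD r2<-Add1 | r0:8,r1:3,r2:Add1,r3:7
c2: issue MUL r1<-Mul1 | r0:8,r1:Mul1,r2:Add1,r3:7
c3: issue MUL r1<-Mul2 | r0:8,r1:Mul2,r2:Add1,r3:7
c4: CDB Add1=16; stall | r0:8,r1:Mul2,r2:16,r3:7
c5: stall | r0:8,r1:Mul2,r2:16,r3:7
c6: stall | r0:8,r1:Mul2,r2:16,r3:7
c7: CDB Mul1=56; issue MUL r3<-Mul1 | r0:8,r1:Mul2,r2:16,r3:Mul1
c8: CDB Mul2=56; issue ADD r3<-Add1 | r0:8,r1:56,r2:16,r3:Add1
c9: issue ADD r2<-Add2 | r0:8,r1:56,r2:Add2,r3:Add1
c10: issue SUB r2<-Add3 | r0:8,r1:56,r2:Add3,r3:Add1

STATUS = TAG Add3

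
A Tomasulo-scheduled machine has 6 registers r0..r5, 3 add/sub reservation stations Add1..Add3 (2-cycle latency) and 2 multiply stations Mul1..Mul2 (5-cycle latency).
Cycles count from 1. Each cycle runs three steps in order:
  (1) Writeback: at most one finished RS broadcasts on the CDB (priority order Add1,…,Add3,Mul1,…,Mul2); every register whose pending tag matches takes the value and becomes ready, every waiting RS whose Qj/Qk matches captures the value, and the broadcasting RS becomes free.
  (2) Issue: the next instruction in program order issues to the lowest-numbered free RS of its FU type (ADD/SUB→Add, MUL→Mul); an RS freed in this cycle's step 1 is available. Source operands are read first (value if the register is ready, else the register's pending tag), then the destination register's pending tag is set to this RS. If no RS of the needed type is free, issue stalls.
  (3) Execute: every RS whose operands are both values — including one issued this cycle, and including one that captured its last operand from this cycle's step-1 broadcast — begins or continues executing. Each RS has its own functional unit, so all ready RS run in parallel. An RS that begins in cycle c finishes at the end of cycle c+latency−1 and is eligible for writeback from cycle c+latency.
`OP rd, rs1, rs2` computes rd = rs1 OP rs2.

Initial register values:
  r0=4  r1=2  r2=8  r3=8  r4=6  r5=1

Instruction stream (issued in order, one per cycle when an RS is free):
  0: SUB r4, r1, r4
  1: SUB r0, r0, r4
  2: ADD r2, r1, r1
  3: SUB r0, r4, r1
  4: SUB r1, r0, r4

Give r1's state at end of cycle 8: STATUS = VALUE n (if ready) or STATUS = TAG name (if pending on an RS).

  c1: issue SUB r4<-Add1  regs: r0:4,r1:2,r2:8,r3:8,r4:Add1,r5:1
  c2: issue SUB r0<-Add2  regs: r0:Add2,r1:2,r2:8,r3:8,r4:Add1,r5:1
  c3: CDB Add1=-4; issue ADD r2<-Add1  regs: r0:Add2,r1:2,r2:Add1,r3:8,r4:-4,r5:1
  c4: issue SUB r0<-Add3  regs: r0:Add3,r1:2,r2:Add1,r3:8,r4:-4,r5:1
  c5: CDB Add1=4; issue SUB r1<-Add1  regs: r0:Add3,r1:Add1,r2:4,r3:8,r4:-4,r5:1
  c6: CDB Add2=8  regs: r0:Add3,r1:Add1,r2:4,r3:8,r4:-4,r5:1
  c7: CDB Add3=-6  regs: r0:-6,r1:Add1,r2:4,r3:8,r4:-4,r5:1
  c8: -  regs: r0:-6,r1:Add1,r2:4,r3:8,r4:-4,r5:1

STATUS = TAG Add1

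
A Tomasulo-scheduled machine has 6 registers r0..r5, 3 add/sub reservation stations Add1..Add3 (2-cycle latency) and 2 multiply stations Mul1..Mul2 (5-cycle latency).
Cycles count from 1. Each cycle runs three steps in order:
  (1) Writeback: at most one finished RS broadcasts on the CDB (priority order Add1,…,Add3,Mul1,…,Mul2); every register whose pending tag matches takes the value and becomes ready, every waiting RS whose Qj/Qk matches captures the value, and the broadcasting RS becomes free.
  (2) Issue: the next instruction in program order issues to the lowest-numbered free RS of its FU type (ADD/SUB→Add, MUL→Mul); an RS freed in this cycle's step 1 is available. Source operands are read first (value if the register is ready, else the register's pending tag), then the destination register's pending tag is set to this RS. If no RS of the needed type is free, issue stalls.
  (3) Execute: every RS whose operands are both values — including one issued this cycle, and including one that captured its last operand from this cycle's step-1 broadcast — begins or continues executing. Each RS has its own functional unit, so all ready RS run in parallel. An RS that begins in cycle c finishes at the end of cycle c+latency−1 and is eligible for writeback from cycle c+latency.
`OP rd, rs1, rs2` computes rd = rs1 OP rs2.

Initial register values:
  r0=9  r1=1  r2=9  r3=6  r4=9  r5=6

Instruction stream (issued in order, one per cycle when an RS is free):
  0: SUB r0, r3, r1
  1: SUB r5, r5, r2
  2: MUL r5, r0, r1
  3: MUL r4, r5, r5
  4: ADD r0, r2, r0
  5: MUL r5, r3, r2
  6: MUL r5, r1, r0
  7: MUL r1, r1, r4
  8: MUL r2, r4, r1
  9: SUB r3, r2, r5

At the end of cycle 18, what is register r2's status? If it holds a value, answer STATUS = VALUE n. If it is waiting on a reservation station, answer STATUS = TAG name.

STATUS = TAG Mul1

  c1: issue SUB r0<-Add1  regs: r0:Add1,r1:1,r2:9,r3:6,r4:9,r5:6
  c2: issue SUB r5<-Add2  regs: r0:Add1,r1:1,r2:9,r3:6,r4:9,r5:Add2
  c3: CDB Add1=5; issue MUL r5<-Mul1  regs: r0:5,r1:1,r2:9,r3:6,r4:9,r5:Mul1
  c4: CDB Add2=-3; issue MUL r4<-Mul2  regs: r0:5,r1:1,r2:9,r3:6,r4:Mul2,r5:Mul1
  c5: issue ADD r0<-Add1  regs: r0:Add1,r1:1,r2:9,r3:6,r4:Mul2,r5:Mul1
  c6: stall  regs: r0:Add1,r1:1,r2:9,r3:6,r4:Mul2,r5:Mul1
  c7: CDB Add1=14; stall  regs: r0:14,r1:1,r2:9,r3:6,r4:Mul2,r5:Mul1
  c8: CDB Mul1=5; issue MUL r5<-Mul1  regs: r0:14,r1:1,r2:9,r3:6,r4:Mul2,r5:Mul1
  c9: stall  regs: r0:14,r1:1,r2:9,r3:6,r4:Mul2,r5:Mul1
  c10: stall  regs: r0:14,r1:1,r2:9,r3:6,r4:Mul2,r5:Mul1
  c11: stall  regs: r0:14,r1:1,r2:9,r3:6,r4:Mul2,r5:Mul1
  c12: stall  regs: r0:14,r1:1,r2:9,r3:6,r4:Mul2,r5:Mul1
  c13: CDB Mul1=54; issue MUL r5<-Mul1  regs: r0:14,r1:1,r2:9,r3:6,r4:Mul2,r5:Mul1
  c14: CDB Mul2=25; issue MUL r1<-Mul2  regs: r0:14,r1:Mul2,r2:9,r3:6,r4:25,r5:Mul1
  c15: stall  regs: r0:14,r1:Mul2,r2:9,r3:6,r4:25,r5:Mul1
  c16: stall  regs: r0:14,r1:Mul2,r2:9,r3:6,r4:25,r5:Mul1
  c17: stall  regs: r0:14,r1:Mul2,r2:9,r3:6,r4:25,r5:Mul1
  c18: CDB Mul1=14; issue MUL r2<-Mul1  regs: r0:14,r1:Mul2,r2:Mul1,r3:6,r4:25,r5:14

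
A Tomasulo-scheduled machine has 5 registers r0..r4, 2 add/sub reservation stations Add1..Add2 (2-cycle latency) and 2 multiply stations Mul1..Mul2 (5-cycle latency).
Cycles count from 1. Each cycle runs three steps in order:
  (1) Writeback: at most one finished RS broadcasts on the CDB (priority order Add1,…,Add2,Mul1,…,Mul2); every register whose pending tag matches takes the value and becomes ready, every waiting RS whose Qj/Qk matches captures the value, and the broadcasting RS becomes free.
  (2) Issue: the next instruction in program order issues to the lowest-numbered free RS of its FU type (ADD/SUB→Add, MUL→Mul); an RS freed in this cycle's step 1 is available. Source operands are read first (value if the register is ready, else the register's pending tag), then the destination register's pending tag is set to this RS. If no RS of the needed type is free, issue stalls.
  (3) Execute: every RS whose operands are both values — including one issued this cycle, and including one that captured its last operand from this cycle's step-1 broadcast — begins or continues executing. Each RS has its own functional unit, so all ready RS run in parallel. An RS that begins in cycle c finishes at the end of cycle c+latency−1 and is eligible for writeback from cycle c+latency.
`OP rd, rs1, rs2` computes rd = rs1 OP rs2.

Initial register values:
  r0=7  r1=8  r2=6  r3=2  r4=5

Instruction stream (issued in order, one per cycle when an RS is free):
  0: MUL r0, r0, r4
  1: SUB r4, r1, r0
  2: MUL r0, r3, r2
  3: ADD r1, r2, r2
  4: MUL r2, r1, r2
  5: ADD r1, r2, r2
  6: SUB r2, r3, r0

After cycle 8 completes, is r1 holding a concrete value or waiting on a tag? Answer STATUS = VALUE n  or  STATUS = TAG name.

STATUS = TAG Add2

c1: issue MUL r0<-Mul1 | r0:Mul1,r1:8,r2:6,r3:2,r4:5
c2: issue SUB r4<-Add1 | r0:Mul1,r1:8,r2:6,r3:2,r4:Add1
c3: issue MUL r0<-Mul2 | r0:Mul2,r1:8,r2:6,r3:2,r4:Add1
c4: issue ADD r1<-Add2 | r0:Mul2,r1:Add2,r2:6,r3:2,r4:Add1
c5: stall | r0:Mul2,r1:Add2,r2:6,r3:2,r4:Add1
c6: CDB Add2=12; stall | r0:Mul2,r1:12,r2:6,r3:2,r4:Add1
c7: CDB Mul1=35; issue MUL r2<-Mul1 | r0:Mul2,r1:12,r2:Mul1,r3:2,r4:Add1
c8: CDB Mul2=12; issue ADD r1<-Add2 | r0:12,r1:Add2,r2:Mul1,r3:2,r4:Add1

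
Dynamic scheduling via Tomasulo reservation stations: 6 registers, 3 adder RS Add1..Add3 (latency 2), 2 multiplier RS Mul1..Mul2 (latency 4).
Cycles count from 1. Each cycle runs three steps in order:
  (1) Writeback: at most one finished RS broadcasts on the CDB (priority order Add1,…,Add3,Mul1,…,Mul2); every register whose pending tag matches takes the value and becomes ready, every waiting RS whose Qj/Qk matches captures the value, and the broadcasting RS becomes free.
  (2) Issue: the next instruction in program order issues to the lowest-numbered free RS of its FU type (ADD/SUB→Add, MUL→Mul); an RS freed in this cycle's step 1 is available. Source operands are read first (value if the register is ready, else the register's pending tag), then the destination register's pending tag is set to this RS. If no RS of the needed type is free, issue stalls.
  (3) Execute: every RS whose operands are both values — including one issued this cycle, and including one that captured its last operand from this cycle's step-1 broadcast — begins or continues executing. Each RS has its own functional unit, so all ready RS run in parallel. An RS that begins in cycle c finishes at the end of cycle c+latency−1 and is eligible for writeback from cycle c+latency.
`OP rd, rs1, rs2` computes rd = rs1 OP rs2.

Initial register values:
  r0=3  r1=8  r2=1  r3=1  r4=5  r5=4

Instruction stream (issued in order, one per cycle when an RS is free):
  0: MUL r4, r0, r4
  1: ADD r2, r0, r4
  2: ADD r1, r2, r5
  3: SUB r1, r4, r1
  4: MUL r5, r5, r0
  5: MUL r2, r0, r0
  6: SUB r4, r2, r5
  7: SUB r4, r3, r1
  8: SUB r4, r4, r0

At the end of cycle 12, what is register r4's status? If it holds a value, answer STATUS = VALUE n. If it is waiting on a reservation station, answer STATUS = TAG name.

STATUS = TAG Add3

c1: issue MUL r4<-Mul1 | r0:3,r1:8,r2:1,r3:1,r4:Mul1,r5:4
c2: issue ADD r2<-Add1 | r0:3,r1:8,r2:Add1,r3:1,r4:Mul1,r5:4
c3: issue ADD r1<-Add2 | r0:3,r1:Add2,r2:Add1,r3:1,r4:Mul1,r5:4
c4: issue SUB r1<-Add3 | r0:3,r1:Add3,r2:Add1,r3:1,r4:Mul1,r5:4
c5: CDB Mul1=15; issue MUL r5<-Mul1 | r0:3,r1:Add3,r2:Add1,r3:1,r4:15,r5:Mul1
c6: issue MUL r2<-Mul2 | r0:3,r1:Add3,r2:Mul2,r3:1,r4:15,r5:Mul1
c7: CDB Add1=18; issue SUB r4<-Add1 | r0:3,r1:Add3,r2:Mul2,r3:1,r4:Add1,r5:Mul1
c8: stall | r0:3,r1:Add3,r2:Mul2,r3:1,r4:Add1,r5:Mul1
c9: CDB Add2=22; issue SUB r4<-Add2 | r0:3,r1:Add3,r2:Mul2,r3:1,r4:Add2,r5:Mul1
c10: CDB Mul1=12; stall | r0:3,r1:Add3,r2:Mul2,r3:1,r4:Add2,r5:12
c11: CDB Add3=-7; issue SUB r4<-Add3 | r0:3,r1:-7,r2:Mul2,r3:1,r4:Add3,r5:12
c12: CDB Mul2=9 | r0:3,r1:-7,r2:9,r3:1,r4:Add3,r5:12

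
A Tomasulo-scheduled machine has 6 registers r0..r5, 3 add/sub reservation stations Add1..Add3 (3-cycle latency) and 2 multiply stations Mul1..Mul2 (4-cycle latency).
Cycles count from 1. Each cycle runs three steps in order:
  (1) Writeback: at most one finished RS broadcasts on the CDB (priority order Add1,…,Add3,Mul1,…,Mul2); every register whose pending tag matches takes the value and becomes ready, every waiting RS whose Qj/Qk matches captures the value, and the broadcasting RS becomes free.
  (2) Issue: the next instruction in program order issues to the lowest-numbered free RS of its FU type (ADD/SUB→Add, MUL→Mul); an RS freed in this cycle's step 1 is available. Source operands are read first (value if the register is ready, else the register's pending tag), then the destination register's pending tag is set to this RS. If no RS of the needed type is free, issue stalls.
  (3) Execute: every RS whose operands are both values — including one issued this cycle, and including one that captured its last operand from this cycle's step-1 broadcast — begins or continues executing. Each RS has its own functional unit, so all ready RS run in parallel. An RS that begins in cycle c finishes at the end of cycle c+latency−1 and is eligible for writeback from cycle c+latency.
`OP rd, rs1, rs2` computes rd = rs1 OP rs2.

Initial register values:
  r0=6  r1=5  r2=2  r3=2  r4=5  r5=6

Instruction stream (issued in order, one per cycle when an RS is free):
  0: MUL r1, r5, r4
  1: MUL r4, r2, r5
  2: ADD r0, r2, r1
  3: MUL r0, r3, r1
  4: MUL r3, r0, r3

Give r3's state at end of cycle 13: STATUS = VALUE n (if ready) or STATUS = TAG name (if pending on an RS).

  c1: issue MUL r1<-Mul1  regs: r0:6,r1:Mul1,r2:2,r3:2,r4:5,r5:6
  c2: issue MUL r4<-Mul2  regs: r0:6,r1:Mul1,r2:2,r3:2,r4:Mul2,r5:6
  c3: issue ADD r0<-Add1  regs: r0:Add1,r1:Mul1,r2:2,r3:2,r4:Mul2,r5:6
  c4: stall  regs: r0:Add1,r1:Mul1,r2:2,r3:2,r4:Mul2,r5:6
  c5: CDB Mul1=30; issue MUL r0<-Mul1  regs: r0:Mul1,r1:30,r2:2,r3:2,r4:Mul2,r5:6
  c6: CDB Mul2=12; issue MUL r3<-Mul2  regs: r0:Mul1,r1:30,r2:2,r3:Mul2,r4:12,r5:6
  c7: -  regs: r0:Mul1,r1:30,r2:2,r3:Mul2,r4:12,r5:6
  c8: CDB Add1=32  regs: r0:Mul1,r1:30,r2:2,r3:Mul2,r4:12,r5:6
  c9: CDB Mul1=60  regs: r0:60,r1:30,r2:2,r3:Mul2,r4:12,r5:6
  c10: -  regs: r0:60,r1:30,r2:2,r3:Mul2,r4:12,r5:6
  c11: -  regs: r0:60,r1:30,r2:2,r3:Mul2,r4:12,r5:6
  c12: -  regs: r0:60,r1:30,r2:2,r3:Mul2,r4:12,r5:6
  c13: CDB Mul2=120  regs: r0:60,r1:30,r2:2,r3:120,r4:12,r5:6

STATUS = VALUE 120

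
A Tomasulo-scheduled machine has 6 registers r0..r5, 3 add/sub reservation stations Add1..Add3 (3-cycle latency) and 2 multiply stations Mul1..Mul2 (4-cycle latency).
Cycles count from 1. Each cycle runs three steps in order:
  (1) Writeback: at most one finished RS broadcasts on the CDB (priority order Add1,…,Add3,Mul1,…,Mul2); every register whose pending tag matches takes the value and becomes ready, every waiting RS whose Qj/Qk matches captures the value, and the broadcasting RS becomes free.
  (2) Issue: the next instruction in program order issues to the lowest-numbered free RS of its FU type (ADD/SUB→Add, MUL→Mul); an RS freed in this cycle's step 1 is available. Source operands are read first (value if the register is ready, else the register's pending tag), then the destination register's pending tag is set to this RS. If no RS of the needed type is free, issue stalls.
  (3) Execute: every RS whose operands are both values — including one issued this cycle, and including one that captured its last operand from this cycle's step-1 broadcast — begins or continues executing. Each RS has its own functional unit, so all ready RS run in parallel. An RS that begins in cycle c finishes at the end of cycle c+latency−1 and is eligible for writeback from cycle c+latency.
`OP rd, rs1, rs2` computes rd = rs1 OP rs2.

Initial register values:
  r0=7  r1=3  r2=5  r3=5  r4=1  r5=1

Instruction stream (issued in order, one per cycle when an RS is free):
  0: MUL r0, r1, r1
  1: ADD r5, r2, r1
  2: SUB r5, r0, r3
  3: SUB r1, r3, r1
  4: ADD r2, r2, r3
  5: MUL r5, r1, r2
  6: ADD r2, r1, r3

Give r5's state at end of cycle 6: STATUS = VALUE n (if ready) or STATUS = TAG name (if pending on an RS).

cycle 1: issue MUL r0<-Mul1 // r0:Mul1,r1:3,r2:5,r3:5,r4:1,r5:1
cycle 2: issue ADD r5<-Add1 // r0:Mul1,r1:3,r2:5,r3:5,r4:1,r5:Add1
cycle 3: issue SUB r5<-Add2 // r0:Mul1,r1:3,r2:5,r3:5,r4:1,r5:Add2
cycle 4: issue SUB r1<-Add3 // r0:Mul1,r1:Add3,r2:5,r3:5,r4:1,r5:Add2
cycle 5: CDB Add1=8; issue ADD r2<-Add1 // r0:Mul1,r1:Add3,r2:Add1,r3:5,r4:1,r5:Add2
cycle 6: CDB Mul1=9; issue MUL r5<-Mul1 // r0:9,r1:Add3,r2:Add1,r3:5,r4:1,r5:Mul1

STATUS = TAG Mul1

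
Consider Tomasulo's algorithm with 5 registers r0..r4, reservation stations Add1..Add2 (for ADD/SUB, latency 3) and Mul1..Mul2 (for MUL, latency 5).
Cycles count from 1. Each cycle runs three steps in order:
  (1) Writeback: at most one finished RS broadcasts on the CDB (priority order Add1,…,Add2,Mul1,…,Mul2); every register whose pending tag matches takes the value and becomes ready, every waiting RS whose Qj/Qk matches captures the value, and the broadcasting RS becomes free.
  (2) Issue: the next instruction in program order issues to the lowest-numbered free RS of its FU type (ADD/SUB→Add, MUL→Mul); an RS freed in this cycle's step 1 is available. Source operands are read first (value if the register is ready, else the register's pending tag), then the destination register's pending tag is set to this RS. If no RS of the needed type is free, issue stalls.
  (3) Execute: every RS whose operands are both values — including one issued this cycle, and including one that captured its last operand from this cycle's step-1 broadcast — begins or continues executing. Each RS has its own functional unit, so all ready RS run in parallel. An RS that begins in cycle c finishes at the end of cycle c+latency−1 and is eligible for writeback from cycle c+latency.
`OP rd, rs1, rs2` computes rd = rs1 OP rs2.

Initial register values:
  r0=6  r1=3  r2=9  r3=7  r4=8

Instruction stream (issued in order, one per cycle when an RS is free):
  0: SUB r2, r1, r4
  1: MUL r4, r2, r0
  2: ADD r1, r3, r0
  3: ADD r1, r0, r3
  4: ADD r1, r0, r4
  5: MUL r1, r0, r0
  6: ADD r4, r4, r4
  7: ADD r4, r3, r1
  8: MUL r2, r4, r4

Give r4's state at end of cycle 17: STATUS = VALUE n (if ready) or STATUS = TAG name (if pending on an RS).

STATUS = VALUE 43

  c1: issue SUB r2<-Add1  regs: r0:6,r1:3,r2:Add1,r3:7,r4:8
  c2: issue MUL r4<-Mul1  regs: r0:6,r1:3,r2:Add1,r3:7,r4:Mul1
  c3: issue ADD r1<-Add2  regs: r0:6,r1:Add2,r2:Add1,r3:7,r4:Mul1
  c4: CDB Add1=-5; issue ADD r1<-Add1  regs: r0:6,r1:Add1,r2:-5,r3:7,r4:Mul1
  c5: stall  regs: r0:6,r1:Add1,r2:-5,r3:7,r4:Mul1
  c6: CDB Add2=13; issue ADD r1<-Add2  regs: r0:6,r1:Add2,r2:-5,r3:7,r4:Mul1
  c7: CDB Add1=13; issue MUL r1<-Mul2  regs: r0:6,r1:Mul2,r2:-5,r3:7,r4:Mul1
  c8: issue ADD r4<-Add1  regs: r0:6,r1:Mul2,r2:-5,r3:7,r4:Add1
  c9: CDB Mul1=-30; stall  regs: r0:6,r1:Mul2,r2:-5,r3:7,r4:Add1
  c10: stall  regs: r0:6,r1:Mul2,r2:-5,r3:7,r4:Add1
  c11: stall  regs: r0:6,r1:Mul2,r2:-5,r3:7,r4:Add1
  c12: CDB Add1=-60; issue ADD r4<-Add1  regs: r0:6,r1:Mul2,r2:-5,r3:7,r4:Add1
  c13: CDB Add2=-24; issue MUL r2<-Mul1  regs: r0:6,r1:Mul2,r2:Mul1,r3:7,r4:Add1
  c14: CDB Mul2=36  regs: r0:6,r1:36,r2:Mul1,r3:7,r4:Add1
  c15: -  regs: r0:6,r1:36,r2:Mul1,r3:7,r4:Add1
  c16: -  regs: r0:6,r1:36,r2:Mul1,r3:7,r4:Add1
  c17: CDB Add1=43  regs: r0:6,r1:36,r2:Mul1,r3:7,r4:43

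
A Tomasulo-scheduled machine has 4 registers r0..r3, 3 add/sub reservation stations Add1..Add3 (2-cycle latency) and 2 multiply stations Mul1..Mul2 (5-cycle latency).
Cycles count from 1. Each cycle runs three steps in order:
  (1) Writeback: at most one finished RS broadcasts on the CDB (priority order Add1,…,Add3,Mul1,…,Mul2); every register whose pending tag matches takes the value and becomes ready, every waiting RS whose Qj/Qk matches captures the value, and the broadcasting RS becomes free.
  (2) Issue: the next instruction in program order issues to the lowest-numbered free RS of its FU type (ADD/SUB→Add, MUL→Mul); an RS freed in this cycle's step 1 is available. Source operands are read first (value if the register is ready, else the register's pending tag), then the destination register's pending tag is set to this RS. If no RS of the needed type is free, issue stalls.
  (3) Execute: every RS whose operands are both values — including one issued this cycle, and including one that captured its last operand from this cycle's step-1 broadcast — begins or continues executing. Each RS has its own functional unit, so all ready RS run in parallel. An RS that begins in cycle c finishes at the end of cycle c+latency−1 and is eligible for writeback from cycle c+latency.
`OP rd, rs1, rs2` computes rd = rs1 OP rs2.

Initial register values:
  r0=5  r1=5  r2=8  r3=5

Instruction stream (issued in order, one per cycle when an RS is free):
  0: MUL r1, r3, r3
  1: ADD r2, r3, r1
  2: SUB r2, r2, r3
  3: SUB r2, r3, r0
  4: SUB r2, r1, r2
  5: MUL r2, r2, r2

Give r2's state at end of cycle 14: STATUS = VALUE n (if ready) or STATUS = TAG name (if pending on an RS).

STATUS = TAG Mul1

  c1: issue MUL r1<-Mul1  regs: r0:5,r1:Mul1,r2:8,r3:5
  c2: issue ADD r2<-Add1  regs: r0:5,r1:Mul1,r2:Add1,r3:5
  c3: issue SUB r2<-Add2  regs: r0:5,r1:Mul1,r2:Add2,r3:5
  c4: issue SUB r2<-Add3  regs: r0:5,r1:Mul1,r2:Add3,r3:5
  c5: stall  regs: r0:5,r1:Mul1,r2:Add3,r3:5
  c6: CDB Add3=0; issue SUB r2<-Add3  regs: r0:5,r1:Mul1,r2:Add3,r3:5
  c7: CDB Mul1=25; issue MUL r2<-Mul1  regs: r0:5,r1:25,r2:Mul1,r3:5
  c8: -  regs: r0:5,r1:25,r2:Mul1,r3:5
  c9: CDB Add1=30  regs: r0:5,r1:25,r2:Mul1,r3:5
  c10: CDB Add3=25  regs: r0:5,r1:25,r2:Mul1,r3:5
  c11: CDB Add2=25  regs: r0:5,r1:25,r2:Mul1,r3:5
  c12: -  regs: r0:5,r1:25,r2:Mul1,r3:5
  c13: -  regs: r0:5,r1:25,r2:Mul1,r3:5
  c14: -  regs: r0:5,r1:25,r2:Mul1,r3:5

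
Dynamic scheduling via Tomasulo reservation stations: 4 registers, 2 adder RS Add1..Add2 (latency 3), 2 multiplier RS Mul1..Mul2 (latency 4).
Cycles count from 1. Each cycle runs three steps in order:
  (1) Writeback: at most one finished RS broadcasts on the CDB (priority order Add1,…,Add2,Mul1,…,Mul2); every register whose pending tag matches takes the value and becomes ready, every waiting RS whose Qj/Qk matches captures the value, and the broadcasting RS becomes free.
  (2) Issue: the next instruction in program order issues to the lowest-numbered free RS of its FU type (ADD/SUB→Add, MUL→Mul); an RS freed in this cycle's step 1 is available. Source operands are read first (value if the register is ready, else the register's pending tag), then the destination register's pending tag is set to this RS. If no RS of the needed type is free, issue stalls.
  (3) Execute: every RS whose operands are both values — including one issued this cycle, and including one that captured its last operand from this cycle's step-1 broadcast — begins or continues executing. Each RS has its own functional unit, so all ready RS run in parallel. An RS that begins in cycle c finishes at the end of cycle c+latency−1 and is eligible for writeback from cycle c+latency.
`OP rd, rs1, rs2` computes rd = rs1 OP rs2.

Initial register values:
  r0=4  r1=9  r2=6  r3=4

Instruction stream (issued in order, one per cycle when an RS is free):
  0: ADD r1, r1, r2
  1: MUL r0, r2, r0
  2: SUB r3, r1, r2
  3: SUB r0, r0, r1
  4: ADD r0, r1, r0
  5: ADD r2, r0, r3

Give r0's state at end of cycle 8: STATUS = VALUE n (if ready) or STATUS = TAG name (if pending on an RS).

STATUS = TAG Add2

  c1: issue ADD r1<-Add1  regs: r0:4,r1:Add1,r2:6,r3:4
  c2: issue MUL r0<-Mul1  regs: r0:Mul1,r1:Add1,r2:6,r3:4
  c3: issue SUB r3<-Add2  regs: r0:Mul1,r1:Add1,r2:6,r3:Add2
  c4: CDB Add1=15; issue SUB r0<-Add1  regs: r0:Add1,r1:15,r2:6,r3:Add2
  c5: stall  regs: r0:Add1,r1:15,r2:6,r3:Add2
  c6: CDB Mul1=24; stall  regs: r0:Add1,r1:15,r2:6,r3:Add2
  c7: CDB Add2=9; issue ADD r0<-Add2  regs: r0:Add2,r1:15,r2:6,r3:9
  c8: stall  regs: r0:Add2,r1:15,r2:6,r3:9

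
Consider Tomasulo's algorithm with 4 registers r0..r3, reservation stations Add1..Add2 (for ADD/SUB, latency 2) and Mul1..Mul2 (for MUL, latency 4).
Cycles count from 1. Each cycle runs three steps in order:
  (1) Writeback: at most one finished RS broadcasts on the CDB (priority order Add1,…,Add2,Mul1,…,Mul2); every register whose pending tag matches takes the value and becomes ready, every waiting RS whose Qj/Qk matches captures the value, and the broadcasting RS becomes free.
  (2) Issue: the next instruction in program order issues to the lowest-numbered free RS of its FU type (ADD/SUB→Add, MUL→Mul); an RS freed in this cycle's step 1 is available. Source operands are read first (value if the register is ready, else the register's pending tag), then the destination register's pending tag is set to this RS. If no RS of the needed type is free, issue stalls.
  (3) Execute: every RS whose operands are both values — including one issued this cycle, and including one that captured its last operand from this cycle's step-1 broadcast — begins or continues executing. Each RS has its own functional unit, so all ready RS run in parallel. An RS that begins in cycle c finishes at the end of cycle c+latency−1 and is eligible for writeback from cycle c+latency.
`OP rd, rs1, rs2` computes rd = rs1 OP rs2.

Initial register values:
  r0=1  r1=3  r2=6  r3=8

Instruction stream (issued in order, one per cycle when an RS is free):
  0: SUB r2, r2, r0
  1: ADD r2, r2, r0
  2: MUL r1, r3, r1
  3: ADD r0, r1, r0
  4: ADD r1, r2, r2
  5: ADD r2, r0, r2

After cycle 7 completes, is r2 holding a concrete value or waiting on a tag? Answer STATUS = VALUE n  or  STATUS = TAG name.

STATUS = TAG Add2

c1: issue SUB r2<-Add1 | r0:1,r1:3,r2:Add1,r3:8
c2: issue ADD r2<-Add2 | r0:1,r1:3,r2:Add2,r3:8
c3: CDB Add1=5; issue MUL r1<-Mul1 | r0:1,r1:Mul1,r2:Add2,r3:8
c4: issue ADD r0<-Add1 | r0:Add1,r1:Mul1,r2:Add2,r3:8
c5: CDB Add2=6; issue ADD r1<-Add2 | r0:Add1,r1:Add2,r2:6,r3:8
c6: stall | r0:Add1,r1:Add2,r2:6,r3:8
c7: CDB Add2=12; issue ADD r2<-Add2 | r0:Add1,r1:12,r2:Add2,r3:8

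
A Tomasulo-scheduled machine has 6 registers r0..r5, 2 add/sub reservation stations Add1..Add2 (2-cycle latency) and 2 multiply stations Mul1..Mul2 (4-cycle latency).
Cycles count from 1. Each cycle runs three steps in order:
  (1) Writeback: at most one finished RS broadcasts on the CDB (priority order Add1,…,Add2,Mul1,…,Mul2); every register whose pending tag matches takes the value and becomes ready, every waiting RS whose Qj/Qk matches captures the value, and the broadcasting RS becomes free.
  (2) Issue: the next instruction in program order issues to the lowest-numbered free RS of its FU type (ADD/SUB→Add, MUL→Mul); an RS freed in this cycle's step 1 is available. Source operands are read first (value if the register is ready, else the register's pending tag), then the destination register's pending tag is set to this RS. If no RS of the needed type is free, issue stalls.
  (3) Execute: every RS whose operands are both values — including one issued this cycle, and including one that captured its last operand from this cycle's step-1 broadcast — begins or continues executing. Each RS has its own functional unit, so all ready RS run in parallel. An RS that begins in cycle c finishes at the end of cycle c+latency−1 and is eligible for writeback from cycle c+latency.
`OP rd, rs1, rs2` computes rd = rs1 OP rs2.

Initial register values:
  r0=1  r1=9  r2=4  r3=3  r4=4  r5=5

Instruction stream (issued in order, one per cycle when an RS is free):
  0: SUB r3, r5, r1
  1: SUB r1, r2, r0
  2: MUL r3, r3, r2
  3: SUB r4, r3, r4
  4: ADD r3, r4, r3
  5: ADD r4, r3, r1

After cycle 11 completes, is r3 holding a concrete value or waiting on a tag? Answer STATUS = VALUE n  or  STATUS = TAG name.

cycle 1: issue SUB r3<-Add1 // r0:1,r1:9,r2:4,r3:Add1,r4:4,r5:5
cycle 2: issue SUB r1<-Add2 // r0:1,r1:Add2,r2:4,r3:Add1,r4:4,r5:5
cycle 3: CDB Add1=-4; issue MUL r3<-Mul1 // r0:1,r1:Add2,r2:4,r3:Mul1,r4:4,r5:5
cycle 4: CDB Add2=3; issue SUB r4<-Add1 // r0:1,r1:3,r2:4,r3:Mul1,r4:Add1,r5:5
cycle 5: issue ADD r3<-Add2 // r0:1,r1:3,r2:4,r3:Add2,r4:Add1,r5:5
cycle 6: stall // r0:1,r1:3,r2:4,r3:Add2,r4:Add1,r5:5
cycle 7: CDB Mul1=-16; stall // r0:1,r1:3,r2:4,r3:Add2,r4:Add1,r5:5
cycle 8: stall // r0:1,r1:3,r2:4,r3:Add2,r4:Add1,r5:5
cycle 9: CDB Add1=-20; issue ADD r4<-Add1 // r0:1,r1:3,r2:4,r3:Add2,r4:Add1,r5:5
cycle 10: - // r0:1,r1:3,r2:4,r3:Add2,r4:Add1,r5:5
cycle 11: CDB Add2=-36 // r0:1,r1:3,r2:4,r3:-36,r4:Add1,r5:5

STATUS = VALUE -36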